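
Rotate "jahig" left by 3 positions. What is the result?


Input: "jahig", rotate left by 3
First 3 characters: "jah"
Remaining characters: "ig"
Concatenate remaining + first: "ig" + "jah" = "igjah"

igjah


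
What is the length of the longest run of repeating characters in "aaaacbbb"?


Input: "aaaacbbb"
Scanning for longest run:
  Position 1 ('a'): continues run of 'a', length=2
  Position 2 ('a'): continues run of 'a', length=3
  Position 3 ('a'): continues run of 'a', length=4
  Position 4 ('c'): new char, reset run to 1
  Position 5 ('b'): new char, reset run to 1
  Position 6 ('b'): continues run of 'b', length=2
  Position 7 ('b'): continues run of 'b', length=3
Longest run: 'a' with length 4

4


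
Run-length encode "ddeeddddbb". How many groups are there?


Input: ddeeddddbb
Scanning for consecutive runs:
  Group 1: 'd' x 2 (positions 0-1)
  Group 2: 'e' x 2 (positions 2-3)
  Group 3: 'd' x 4 (positions 4-7)
  Group 4: 'b' x 2 (positions 8-9)
Total groups: 4

4


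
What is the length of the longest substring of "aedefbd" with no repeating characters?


Input: "aedefbd"
Sliding window (track last position of each char):
  Position 0 ('a'): window [0,0] length 1 -- new best
  Position 1 ('e'): window [0,1] length 2 -- new best
  Position 2 ('d'): window [0,2] length 3 -- new best
  Position 3 ('e'): repeat (last at 1), move window start to 2
  Position 3 ('e'): window [2,3] length 2
  Position 4 ('f'): window [2,4] length 3
  Position 5 ('b'): window [2,5] length 4 -- new best
  Position 6 ('d'): repeat (last at 2), move window start to 3
  Position 6 ('d'): window [3,6] length 4
Longest substring with no repeats: "defb" with length 4

4


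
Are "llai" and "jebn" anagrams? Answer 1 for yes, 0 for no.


Strings: "llai", "jebn"
Sorted first:  aill
Sorted second: bejn
Differ at position 0: 'a' vs 'b' => not anagrams

0


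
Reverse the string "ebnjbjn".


Input: ebnjbjn
Reading characters right to left:
  Position 6: 'n'
  Position 5: 'j'
  Position 4: 'b'
  Position 3: 'j'
  Position 2: 'n'
  Position 1: 'b'
  Position 0: 'e'
Reversed: njbjnbe

njbjnbe


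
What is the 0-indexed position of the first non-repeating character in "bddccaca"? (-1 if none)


Input: bddccaca
Character frequencies:
  'a': 2
  'b': 1
  'c': 3
  'd': 2
Scanning left to right for freq == 1:
  Position 0 ('b'): unique! => answer = 0

0


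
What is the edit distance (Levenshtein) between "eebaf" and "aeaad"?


Computing edit distance: "eebaf" -> "aeaad"
DP table:
           a    e    a    a    d
      0    1    2    3    4    5
  e   1    1    1    2    3    4
  e   2    2    1    2    3    4
  b   3    3    2    2    3    4
  a   4    3    3    2    2    3
  f   5    4    4    3    3    3
Edit distance = dp[5][5] = 3

3


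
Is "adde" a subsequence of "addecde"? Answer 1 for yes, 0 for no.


Check if "adde" is a subsequence of "addecde"
Greedy scan:
  Position 0 ('a'): matches sub[0] = 'a'
  Position 1 ('d'): matches sub[1] = 'd'
  Position 2 ('d'): matches sub[2] = 'd'
  Position 3 ('e'): matches sub[3] = 'e'
  Position 4 ('c'): no match needed
  Position 5 ('d'): no match needed
  Position 6 ('e'): no match needed
All 4 characters matched => is a subsequence

1


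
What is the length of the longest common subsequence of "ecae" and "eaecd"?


LCS of "ecae" and "eaecd"
DP table:
           e    a    e    c    d
      0    0    0    0    0    0
  e   0    1    1    1    1    1
  c   0    1    1    1    2    2
  a   0    1    2    2    2    2
  e   0    1    2    3    3    3
LCS length = dp[4][5] = 3

3


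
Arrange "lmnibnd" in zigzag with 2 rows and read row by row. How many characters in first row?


Zigzag "lmnibnd" into 2 rows:
Placing characters:
  'l' => row 0
  'm' => row 1
  'n' => row 0
  'i' => row 1
  'b' => row 0
  'n' => row 1
  'd' => row 0
Rows:
  Row 0: "lnbd"
  Row 1: "min"
First row length: 4

4


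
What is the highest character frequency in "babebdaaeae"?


Input: babebdaaeae
Character counts:
  'a': 4
  'b': 3
  'd': 1
  'e': 3
Maximum frequency: 4

4


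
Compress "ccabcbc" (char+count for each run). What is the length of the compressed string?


Input: ccabcbc
Runs:
  'c' x 2 => "c2"
  'a' x 1 => "a1"
  'b' x 1 => "b1"
  'c' x 1 => "c1"
  'b' x 1 => "b1"
  'c' x 1 => "c1"
Compressed: "c2a1b1c1b1c1"
Compressed length: 12

12


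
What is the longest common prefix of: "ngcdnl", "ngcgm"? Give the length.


Words: ngcdnl, ngcgm
  Position 0: all 'n' => match
  Position 1: all 'g' => match
  Position 2: all 'c' => match
  Position 3: ('d', 'g') => mismatch, stop
LCP = "ngc" (length 3)

3


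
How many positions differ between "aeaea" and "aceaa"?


Comparing "aeaea" and "aceaa" position by position:
  Position 0: 'a' vs 'a' => same
  Position 1: 'e' vs 'c' => DIFFER
  Position 2: 'a' vs 'e' => DIFFER
  Position 3: 'e' vs 'a' => DIFFER
  Position 4: 'a' vs 'a' => same
Positions that differ: 3

3


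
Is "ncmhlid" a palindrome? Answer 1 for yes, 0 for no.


Input: ncmhlid
Reversed: dilhmcn
  Compare pos 0 ('n') with pos 6 ('d'): MISMATCH
  Compare pos 1 ('c') with pos 5 ('i'): MISMATCH
  Compare pos 2 ('m') with pos 4 ('l'): MISMATCH
Result: not a palindrome

0


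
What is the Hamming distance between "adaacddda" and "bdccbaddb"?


Comparing "adaacddda" and "bdccbaddb" position by position:
  Position 0: 'a' vs 'b' => differ
  Position 1: 'd' vs 'd' => same
  Position 2: 'a' vs 'c' => differ
  Position 3: 'a' vs 'c' => differ
  Position 4: 'c' vs 'b' => differ
  Position 5: 'd' vs 'a' => differ
  Position 6: 'd' vs 'd' => same
  Position 7: 'd' vs 'd' => same
  Position 8: 'a' vs 'b' => differ
Total differences (Hamming distance): 6

6


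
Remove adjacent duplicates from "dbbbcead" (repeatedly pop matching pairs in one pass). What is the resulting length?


Input: dbbbcead
Stack-based adjacent duplicate removal:
  Read 'd': push. Stack: d
  Read 'b': push. Stack: db
  Read 'b': matches stack top 'b' => pop. Stack: d
  Read 'b': push. Stack: db
  Read 'c': push. Stack: dbc
  Read 'e': push. Stack: dbce
  Read 'a': push. Stack: dbcea
  Read 'd': push. Stack: dbcead
Final stack: "dbcead" (length 6)

6


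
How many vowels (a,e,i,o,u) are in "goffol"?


Input: goffol
Checking each character:
  'g' at position 0: consonant
  'o' at position 1: vowel (running total: 1)
  'f' at position 2: consonant
  'f' at position 3: consonant
  'o' at position 4: vowel (running total: 2)
  'l' at position 5: consonant
Total vowels: 2

2


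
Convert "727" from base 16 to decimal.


Input: "727" in base 16
Positional expansion:
  Digit '7' (value 7) x 16^2 = 1792
  Digit '2' (value 2) x 16^1 = 32
  Digit '7' (value 7) x 16^0 = 7
Sum = 1831

1831


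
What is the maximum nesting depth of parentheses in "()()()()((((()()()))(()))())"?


Input: "()()()()((((()()()))(()))())"
Tracking depth:
  Position 0 '(': depth becomes 1
  Position 1 ')': depth becomes 0
  Position 2 '(': depth becomes 1
  Position 3 ')': depth becomes 0
  Position 4 '(': depth becomes 1
  Position 5 ')': depth becomes 0
  Position 6 '(': depth becomes 1
  Position 7 ')': depth becomes 0
  Position 8 '(': depth becomes 1
  Position 9 '(': depth becomes 2
  Position 10 '(': depth becomes 3
  Position 11 '(': depth becomes 4
  Position 12 '(': depth becomes 5
  Position 13 ')': depth becomes 4
  Position 14 '(': depth becomes 5
  Position 15 ')': depth becomes 4
  Position 16 '(': depth becomes 5
  Position 17 ')': depth becomes 4
  Position 18 ')': depth becomes 3
  Position 19 ')': depth becomes 2
  Position 20 '(': depth becomes 3
  Position 21 '(': depth becomes 4
  Position 22 ')': depth becomes 3
  Position 23 ')': depth becomes 2
  Position 24 ')': depth becomes 1
  Position 25 '(': depth becomes 2
  Position 26 ')': depth becomes 1
  Position 27 ')': depth becomes 0
Maximum depth reached: 5

5


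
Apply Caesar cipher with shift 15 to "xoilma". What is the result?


Caesar cipher: shift "xoilma" by 15
  'x' (pos 23) + 15 = pos 12 = 'm'
  'o' (pos 14) + 15 = pos 3 = 'd'
  'i' (pos 8) + 15 = pos 23 = 'x'
  'l' (pos 11) + 15 = pos 0 = 'a'
  'm' (pos 12) + 15 = pos 1 = 'b'
  'a' (pos 0) + 15 = pos 15 = 'p'
Result: mdxabp

mdxabp


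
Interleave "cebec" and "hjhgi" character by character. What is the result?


Interleaving "cebec" and "hjhgi":
  Position 0: 'c' from first, 'h' from second => "ch"
  Position 1: 'e' from first, 'j' from second => "ej"
  Position 2: 'b' from first, 'h' from second => "bh"
  Position 3: 'e' from first, 'g' from second => "eg"
  Position 4: 'c' from first, 'i' from second => "ci"
Result: chejbhegci

chejbhegci


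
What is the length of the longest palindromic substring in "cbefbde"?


Input: "cbefbde"
Checking substrings for palindromes:
  No multi-char palindromic substrings found
Longest palindromic substring: "c" with length 1

1


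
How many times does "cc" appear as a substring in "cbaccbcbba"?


Searching for "cc" in "cbaccbcbba"
Scanning each position:
  Position 0: "cb" => no
  Position 1: "ba" => no
  Position 2: "ac" => no
  Position 3: "cc" => MATCH
  Position 4: "cb" => no
  Position 5: "bc" => no
  Position 6: "cb" => no
  Position 7: "bb" => no
  Position 8: "ba" => no
Total occurrences: 1

1


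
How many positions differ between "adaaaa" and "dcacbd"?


Comparing "adaaaa" and "dcacbd" position by position:
  Position 0: 'a' vs 'd' => DIFFER
  Position 1: 'd' vs 'c' => DIFFER
  Position 2: 'a' vs 'a' => same
  Position 3: 'a' vs 'c' => DIFFER
  Position 4: 'a' vs 'b' => DIFFER
  Position 5: 'a' vs 'd' => DIFFER
Positions that differ: 5

5


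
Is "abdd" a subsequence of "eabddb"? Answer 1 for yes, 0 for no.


Check if "abdd" is a subsequence of "eabddb"
Greedy scan:
  Position 0 ('e'): no match needed
  Position 1 ('a'): matches sub[0] = 'a'
  Position 2 ('b'): matches sub[1] = 'b'
  Position 3 ('d'): matches sub[2] = 'd'
  Position 4 ('d'): matches sub[3] = 'd'
  Position 5 ('b'): no match needed
All 4 characters matched => is a subsequence

1


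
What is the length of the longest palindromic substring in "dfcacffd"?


Input: "dfcacffd"
Checking substrings for palindromes:
  [1:6] "fcacf" (len 5) => palindrome
  [2:5] "cac" (len 3) => palindrome
  [5:7] "ff" (len 2) => palindrome
Longest palindromic substring: "fcacf" with length 5

5


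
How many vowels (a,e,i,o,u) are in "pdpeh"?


Input: pdpeh
Checking each character:
  'p' at position 0: consonant
  'd' at position 1: consonant
  'p' at position 2: consonant
  'e' at position 3: vowel (running total: 1)
  'h' at position 4: consonant
Total vowels: 1

1


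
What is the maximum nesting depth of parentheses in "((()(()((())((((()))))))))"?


Input: "((()(()((())((((()))))))))"
Tracking depth:
  Position 0 '(': depth becomes 1
  Position 1 '(': depth becomes 2
  Position 2 '(': depth becomes 3
  Position 3 ')': depth becomes 2
  Position 4 '(': depth becomes 3
  Position 5 '(': depth becomes 4
  Position 6 ')': depth becomes 3
  Position 7 '(': depth becomes 4
  Position 8 '(': depth becomes 5
  Position 9 '(': depth becomes 6
  Position 10 ')': depth becomes 5
  Position 11 ')': depth becomes 4
  Position 12 '(': depth becomes 5
  Position 13 '(': depth becomes 6
  Position 14 '(': depth becomes 7
  Position 15 '(': depth becomes 8
  Position 16 '(': depth becomes 9
  Position 17 ')': depth becomes 8
  Position 18 ')': depth becomes 7
  Position 19 ')': depth becomes 6
  Position 20 ')': depth becomes 5
  Position 21 ')': depth becomes 4
  Position 22 ')': depth becomes 3
  Position 23 ')': depth becomes 2
  Position 24 ')': depth becomes 1
  Position 25 ')': depth becomes 0
Maximum depth reached: 9

9


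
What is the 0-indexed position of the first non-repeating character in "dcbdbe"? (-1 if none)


Input: dcbdbe
Character frequencies:
  'b': 2
  'c': 1
  'd': 2
  'e': 1
Scanning left to right for freq == 1:
  Position 0 ('d'): freq=2, skip
  Position 1 ('c'): unique! => answer = 1

1


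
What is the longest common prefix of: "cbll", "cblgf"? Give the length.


Words: cbll, cblgf
  Position 0: all 'c' => match
  Position 1: all 'b' => match
  Position 2: all 'l' => match
  Position 3: ('l', 'g') => mismatch, stop
LCP = "cbl" (length 3)

3


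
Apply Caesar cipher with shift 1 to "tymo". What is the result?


Caesar cipher: shift "tymo" by 1
  't' (pos 19) + 1 = pos 20 = 'u'
  'y' (pos 24) + 1 = pos 25 = 'z'
  'm' (pos 12) + 1 = pos 13 = 'n'
  'o' (pos 14) + 1 = pos 15 = 'p'
Result: uznp

uznp


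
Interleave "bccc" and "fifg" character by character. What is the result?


Interleaving "bccc" and "fifg":
  Position 0: 'b' from first, 'f' from second => "bf"
  Position 1: 'c' from first, 'i' from second => "ci"
  Position 2: 'c' from first, 'f' from second => "cf"
  Position 3: 'c' from first, 'g' from second => "cg"
Result: bfcicfcg

bfcicfcg


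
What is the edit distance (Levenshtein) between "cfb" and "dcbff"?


Computing edit distance: "cfb" -> "dcbff"
DP table:
           d    c    b    f    f
      0    1    2    3    4    5
  c   1    1    1    2    3    4
  f   2    2    2    2    2    3
  b   3    3    3    2    3    3
Edit distance = dp[3][5] = 3

3


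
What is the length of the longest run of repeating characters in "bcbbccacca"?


Input: "bcbbccacca"
Scanning for longest run:
  Position 1 ('c'): new char, reset run to 1
  Position 2 ('b'): new char, reset run to 1
  Position 3 ('b'): continues run of 'b', length=2
  Position 4 ('c'): new char, reset run to 1
  Position 5 ('c'): continues run of 'c', length=2
  Position 6 ('a'): new char, reset run to 1
  Position 7 ('c'): new char, reset run to 1
  Position 8 ('c'): continues run of 'c', length=2
  Position 9 ('a'): new char, reset run to 1
Longest run: 'b' with length 2

2


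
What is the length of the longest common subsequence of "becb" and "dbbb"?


LCS of "becb" and "dbbb"
DP table:
           d    b    b    b
      0    0    0    0    0
  b   0    0    1    1    1
  e   0    0    1    1    1
  c   0    0    1    1    1
  b   0    0    1    2    2
LCS length = dp[4][4] = 2

2


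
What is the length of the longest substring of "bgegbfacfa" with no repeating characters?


Input: "bgegbfacfa"
Sliding window (track last position of each char):
  Position 0 ('b'): window [0,0] length 1 -- new best
  Position 1 ('g'): window [0,1] length 2 -- new best
  Position 2 ('e'): window [0,2] length 3 -- new best
  Position 3 ('g'): repeat (last at 1), move window start to 2
  Position 3 ('g'): window [2,3] length 2
  Position 4 ('b'): window [2,4] length 3
  Position 5 ('f'): window [2,5] length 4 -- new best
  Position 6 ('a'): window [2,6] length 5 -- new best
  Position 7 ('c'): window [2,7] length 6 -- new best
  Position 8 ('f'): repeat (last at 5), move window start to 6
  Position 8 ('f'): window [6,8] length 3
  Position 9 ('a'): repeat (last at 6), move window start to 7
  Position 9 ('a'): window [7,9] length 3
Longest substring with no repeats: "egbfac" with length 6

6


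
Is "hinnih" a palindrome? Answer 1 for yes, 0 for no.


Input: hinnih
Reversed: hinnih
  Compare pos 0 ('h') with pos 5 ('h'): match
  Compare pos 1 ('i') with pos 4 ('i'): match
  Compare pos 2 ('n') with pos 3 ('n'): match
Result: palindrome

1


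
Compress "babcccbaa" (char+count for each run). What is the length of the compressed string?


Input: babcccbaa
Runs:
  'b' x 1 => "b1"
  'a' x 1 => "a1"
  'b' x 1 => "b1"
  'c' x 3 => "c3"
  'b' x 1 => "b1"
  'a' x 2 => "a2"
Compressed: "b1a1b1c3b1a2"
Compressed length: 12

12


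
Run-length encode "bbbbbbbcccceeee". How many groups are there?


Input: bbbbbbbcccceeee
Scanning for consecutive runs:
  Group 1: 'b' x 7 (positions 0-6)
  Group 2: 'c' x 4 (positions 7-10)
  Group 3: 'e' x 4 (positions 11-14)
Total groups: 3

3


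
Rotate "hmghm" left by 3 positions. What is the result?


Input: "hmghm", rotate left by 3
First 3 characters: "hmg"
Remaining characters: "hm"
Concatenate remaining + first: "hm" + "hmg" = "hmhmg"

hmhmg


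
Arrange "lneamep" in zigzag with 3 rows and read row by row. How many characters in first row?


Zigzag "lneamep" into 3 rows:
Placing characters:
  'l' => row 0
  'n' => row 1
  'e' => row 2
  'a' => row 1
  'm' => row 0
  'e' => row 1
  'p' => row 2
Rows:
  Row 0: "lm"
  Row 1: "nae"
  Row 2: "ep"
First row length: 2

2


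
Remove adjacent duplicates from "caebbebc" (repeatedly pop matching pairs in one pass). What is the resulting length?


Input: caebbebc
Stack-based adjacent duplicate removal:
  Read 'c': push. Stack: c
  Read 'a': push. Stack: ca
  Read 'e': push. Stack: cae
  Read 'b': push. Stack: caeb
  Read 'b': matches stack top 'b' => pop. Stack: cae
  Read 'e': matches stack top 'e' => pop. Stack: ca
  Read 'b': push. Stack: cab
  Read 'c': push. Stack: cabc
Final stack: "cabc" (length 4)

4


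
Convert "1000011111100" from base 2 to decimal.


Input: "1000011111100" in base 2
Positional expansion:
  Digit '1' (value 1) x 2^12 = 4096
  Digit '0' (value 0) x 2^11 = 0
  Digit '0' (value 0) x 2^10 = 0
  Digit '0' (value 0) x 2^9 = 0
  Digit '0' (value 0) x 2^8 = 0
  Digit '1' (value 1) x 2^7 = 128
  Digit '1' (value 1) x 2^6 = 64
  Digit '1' (value 1) x 2^5 = 32
  Digit '1' (value 1) x 2^4 = 16
  Digit '1' (value 1) x 2^3 = 8
  Digit '1' (value 1) x 2^2 = 4
  Digit '0' (value 0) x 2^1 = 0
  Digit '0' (value 0) x 2^0 = 0
Sum = 4348

4348


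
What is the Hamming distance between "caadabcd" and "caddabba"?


Comparing "caadabcd" and "caddabba" position by position:
  Position 0: 'c' vs 'c' => same
  Position 1: 'a' vs 'a' => same
  Position 2: 'a' vs 'd' => differ
  Position 3: 'd' vs 'd' => same
  Position 4: 'a' vs 'a' => same
  Position 5: 'b' vs 'b' => same
  Position 6: 'c' vs 'b' => differ
  Position 7: 'd' vs 'a' => differ
Total differences (Hamming distance): 3

3


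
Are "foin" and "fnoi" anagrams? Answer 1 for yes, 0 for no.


Strings: "foin", "fnoi"
Sorted first:  fino
Sorted second: fino
Sorted forms match => anagrams

1


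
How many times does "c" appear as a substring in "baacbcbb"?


Searching for "c" in "baacbcbb"
Scanning each position:
  Position 0: "b" => no
  Position 1: "a" => no
  Position 2: "a" => no
  Position 3: "c" => MATCH
  Position 4: "b" => no
  Position 5: "c" => MATCH
  Position 6: "b" => no
  Position 7: "b" => no
Total occurrences: 2

2


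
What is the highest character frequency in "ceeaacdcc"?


Input: ceeaacdcc
Character counts:
  'a': 2
  'c': 4
  'd': 1
  'e': 2
Maximum frequency: 4

4


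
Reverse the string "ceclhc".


Input: ceclhc
Reading characters right to left:
  Position 5: 'c'
  Position 4: 'h'
  Position 3: 'l'
  Position 2: 'c'
  Position 1: 'e'
  Position 0: 'c'
Reversed: chlcec

chlcec


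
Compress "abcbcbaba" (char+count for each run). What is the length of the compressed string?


Input: abcbcbaba
Runs:
  'a' x 1 => "a1"
  'b' x 1 => "b1"
  'c' x 1 => "c1"
  'b' x 1 => "b1"
  'c' x 1 => "c1"
  'b' x 1 => "b1"
  'a' x 1 => "a1"
  'b' x 1 => "b1"
  'a' x 1 => "a1"
Compressed: "a1b1c1b1c1b1a1b1a1"
Compressed length: 18

18


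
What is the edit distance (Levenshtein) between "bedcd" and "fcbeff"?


Computing edit distance: "bedcd" -> "fcbeff"
DP table:
           f    c    b    e    f    f
      0    1    2    3    4    5    6
  b   1    1    2    2    3    4    5
  e   2    2    2    3    2    3    4
  d   3    3    3    3    3    3    4
  c   4    4    3    4    4    4    4
  d   5    5    4    4    5    5    5
Edit distance = dp[5][6] = 5

5


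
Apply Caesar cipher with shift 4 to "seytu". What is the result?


Caesar cipher: shift "seytu" by 4
  's' (pos 18) + 4 = pos 22 = 'w'
  'e' (pos 4) + 4 = pos 8 = 'i'
  'y' (pos 24) + 4 = pos 2 = 'c'
  't' (pos 19) + 4 = pos 23 = 'x'
  'u' (pos 20) + 4 = pos 24 = 'y'
Result: wicxy

wicxy


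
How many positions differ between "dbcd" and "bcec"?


Comparing "dbcd" and "bcec" position by position:
  Position 0: 'd' vs 'b' => DIFFER
  Position 1: 'b' vs 'c' => DIFFER
  Position 2: 'c' vs 'e' => DIFFER
  Position 3: 'd' vs 'c' => DIFFER
Positions that differ: 4

4


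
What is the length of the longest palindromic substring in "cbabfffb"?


Input: "cbabfffb"
Checking substrings for palindromes:
  [3:8] "bfffb" (len 5) => palindrome
  [1:4] "bab" (len 3) => palindrome
  [4:7] "fff" (len 3) => palindrome
  [4:6] "ff" (len 2) => palindrome
  [5:7] "ff" (len 2) => palindrome
Longest palindromic substring: "bfffb" with length 5

5


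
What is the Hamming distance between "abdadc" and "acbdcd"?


Comparing "abdadc" and "acbdcd" position by position:
  Position 0: 'a' vs 'a' => same
  Position 1: 'b' vs 'c' => differ
  Position 2: 'd' vs 'b' => differ
  Position 3: 'a' vs 'd' => differ
  Position 4: 'd' vs 'c' => differ
  Position 5: 'c' vs 'd' => differ
Total differences (Hamming distance): 5

5


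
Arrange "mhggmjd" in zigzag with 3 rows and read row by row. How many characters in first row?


Zigzag "mhggmjd" into 3 rows:
Placing characters:
  'm' => row 0
  'h' => row 1
  'g' => row 2
  'g' => row 1
  'm' => row 0
  'j' => row 1
  'd' => row 2
Rows:
  Row 0: "mm"
  Row 1: "hgj"
  Row 2: "gd"
First row length: 2

2


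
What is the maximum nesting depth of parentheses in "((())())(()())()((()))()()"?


Input: "((())())(()())()((()))()()"
Tracking depth:
  Position 0 '(': depth becomes 1
  Position 1 '(': depth becomes 2
  Position 2 '(': depth becomes 3
  Position 3 ')': depth becomes 2
  Position 4 ')': depth becomes 1
  Position 5 '(': depth becomes 2
  Position 6 ')': depth becomes 1
  Position 7 ')': depth becomes 0
  Position 8 '(': depth becomes 1
  Position 9 '(': depth becomes 2
  Position 10 ')': depth becomes 1
  Position 11 '(': depth becomes 2
  Position 12 ')': depth becomes 1
  Position 13 ')': depth becomes 0
  Position 14 '(': depth becomes 1
  Position 15 ')': depth becomes 0
  Position 16 '(': depth becomes 1
  Position 17 '(': depth becomes 2
  Position 18 '(': depth becomes 3
  Position 19 ')': depth becomes 2
  Position 20 ')': depth becomes 1
  Position 21 ')': depth becomes 0
  Position 22 '(': depth becomes 1
  Position 23 ')': depth becomes 0
  Position 24 '(': depth becomes 1
  Position 25 ')': depth becomes 0
Maximum depth reached: 3

3


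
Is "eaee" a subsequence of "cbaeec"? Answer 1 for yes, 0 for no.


Check if "eaee" is a subsequence of "cbaeec"
Greedy scan:
  Position 0 ('c'): no match needed
  Position 1 ('b'): no match needed
  Position 2 ('a'): no match needed
  Position 3 ('e'): matches sub[0] = 'e'
  Position 4 ('e'): no match needed
  Position 5 ('c'): no match needed
Only matched 1/4 characters => not a subsequence

0


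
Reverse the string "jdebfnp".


Input: jdebfnp
Reading characters right to left:
  Position 6: 'p'
  Position 5: 'n'
  Position 4: 'f'
  Position 3: 'b'
  Position 2: 'e'
  Position 1: 'd'
  Position 0: 'j'
Reversed: pnfbedj

pnfbedj


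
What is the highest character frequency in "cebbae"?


Input: cebbae
Character counts:
  'a': 1
  'b': 2
  'c': 1
  'e': 2
Maximum frequency: 2

2


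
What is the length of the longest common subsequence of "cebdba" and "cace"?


LCS of "cebdba" and "cace"
DP table:
           c    a    c    e
      0    0    0    0    0
  c   0    1    1    1    1
  e   0    1    1    1    2
  b   0    1    1    1    2
  d   0    1    1    1    2
  b   0    1    1    1    2
  a   0    1    2    2    2
LCS length = dp[6][4] = 2

2


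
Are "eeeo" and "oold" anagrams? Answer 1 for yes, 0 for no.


Strings: "eeeo", "oold"
Sorted first:  eeeo
Sorted second: dloo
Differ at position 0: 'e' vs 'd' => not anagrams

0


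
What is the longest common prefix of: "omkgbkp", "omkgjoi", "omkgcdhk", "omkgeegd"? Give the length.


Words: omkgbkp, omkgjoi, omkgcdhk, omkgeegd
  Position 0: all 'o' => match
  Position 1: all 'm' => match
  Position 2: all 'k' => match
  Position 3: all 'g' => match
  Position 4: ('b', 'j', 'c', 'e') => mismatch, stop
LCP = "omkg" (length 4)

4


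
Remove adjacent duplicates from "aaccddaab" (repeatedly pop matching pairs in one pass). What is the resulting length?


Input: aaccddaab
Stack-based adjacent duplicate removal:
  Read 'a': push. Stack: a
  Read 'a': matches stack top 'a' => pop. Stack: (empty)
  Read 'c': push. Stack: c
  Read 'c': matches stack top 'c' => pop. Stack: (empty)
  Read 'd': push. Stack: d
  Read 'd': matches stack top 'd' => pop. Stack: (empty)
  Read 'a': push. Stack: a
  Read 'a': matches stack top 'a' => pop. Stack: (empty)
  Read 'b': push. Stack: b
Final stack: "b" (length 1)

1


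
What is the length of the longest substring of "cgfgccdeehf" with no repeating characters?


Input: "cgfgccdeehf"
Sliding window (track last position of each char):
  Position 0 ('c'): window [0,0] length 1 -- new best
  Position 1 ('g'): window [0,1] length 2 -- new best
  Position 2 ('f'): window [0,2] length 3 -- new best
  Position 3 ('g'): repeat (last at 1), move window start to 2
  Position 3 ('g'): window [2,3] length 2
  Position 4 ('c'): window [2,4] length 3
  Position 5 ('c'): repeat (last at 4), move window start to 5
  Position 5 ('c'): window [5,5] length 1
  Position 6 ('d'): window [5,6] length 2
  Position 7 ('e'): window [5,7] length 3
  Position 8 ('e'): repeat (last at 7), move window start to 8
  Position 8 ('e'): window [8,8] length 1
  Position 9 ('h'): window [8,9] length 2
  Position 10 ('f'): window [8,10] length 3
Longest substring with no repeats: "cgf" with length 3

3


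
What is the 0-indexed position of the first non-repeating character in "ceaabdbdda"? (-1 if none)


Input: ceaabdbdda
Character frequencies:
  'a': 3
  'b': 2
  'c': 1
  'd': 3
  'e': 1
Scanning left to right for freq == 1:
  Position 0 ('c'): unique! => answer = 0

0


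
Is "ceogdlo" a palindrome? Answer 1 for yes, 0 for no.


Input: ceogdlo
Reversed: oldgoec
  Compare pos 0 ('c') with pos 6 ('o'): MISMATCH
  Compare pos 1 ('e') with pos 5 ('l'): MISMATCH
  Compare pos 2 ('o') with pos 4 ('d'): MISMATCH
Result: not a palindrome

0


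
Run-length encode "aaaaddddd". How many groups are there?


Input: aaaaddddd
Scanning for consecutive runs:
  Group 1: 'a' x 4 (positions 0-3)
  Group 2: 'd' x 5 (positions 4-8)
Total groups: 2

2


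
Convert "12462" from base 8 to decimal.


Input: "12462" in base 8
Positional expansion:
  Digit '1' (value 1) x 8^4 = 4096
  Digit '2' (value 2) x 8^3 = 1024
  Digit '4' (value 4) x 8^2 = 256
  Digit '6' (value 6) x 8^1 = 48
  Digit '2' (value 2) x 8^0 = 2
Sum = 5426

5426


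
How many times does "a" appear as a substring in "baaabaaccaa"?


Searching for "a" in "baaabaaccaa"
Scanning each position:
  Position 0: "b" => no
  Position 1: "a" => MATCH
  Position 2: "a" => MATCH
  Position 3: "a" => MATCH
  Position 4: "b" => no
  Position 5: "a" => MATCH
  Position 6: "a" => MATCH
  Position 7: "c" => no
  Position 8: "c" => no
  Position 9: "a" => MATCH
  Position 10: "a" => MATCH
Total occurrences: 7

7


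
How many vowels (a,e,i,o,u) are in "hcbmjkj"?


Input: hcbmjkj
Checking each character:
  'h' at position 0: consonant
  'c' at position 1: consonant
  'b' at position 2: consonant
  'm' at position 3: consonant
  'j' at position 4: consonant
  'k' at position 5: consonant
  'j' at position 6: consonant
Total vowels: 0

0


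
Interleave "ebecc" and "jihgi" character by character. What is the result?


Interleaving "ebecc" and "jihgi":
  Position 0: 'e' from first, 'j' from second => "ej"
  Position 1: 'b' from first, 'i' from second => "bi"
  Position 2: 'e' from first, 'h' from second => "eh"
  Position 3: 'c' from first, 'g' from second => "cg"
  Position 4: 'c' from first, 'i' from second => "ci"
Result: ejbiehcgci

ejbiehcgci


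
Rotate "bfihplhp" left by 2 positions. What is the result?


Input: "bfihplhp", rotate left by 2
First 2 characters: "bf"
Remaining characters: "ihplhp"
Concatenate remaining + first: "ihplhp" + "bf" = "ihplhpbf"

ihplhpbf


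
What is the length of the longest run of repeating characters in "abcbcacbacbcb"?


Input: "abcbcacbacbcb"
Scanning for longest run:
  Position 1 ('b'): new char, reset run to 1
  Position 2 ('c'): new char, reset run to 1
  Position 3 ('b'): new char, reset run to 1
  Position 4 ('c'): new char, reset run to 1
  Position 5 ('a'): new char, reset run to 1
  Position 6 ('c'): new char, reset run to 1
  Position 7 ('b'): new char, reset run to 1
  Position 8 ('a'): new char, reset run to 1
  Position 9 ('c'): new char, reset run to 1
  Position 10 ('b'): new char, reset run to 1
  Position 11 ('c'): new char, reset run to 1
  Position 12 ('b'): new char, reset run to 1
Longest run: 'a' with length 1

1


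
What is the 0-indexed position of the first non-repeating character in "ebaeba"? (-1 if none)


Input: ebaeba
Character frequencies:
  'a': 2
  'b': 2
  'e': 2
Scanning left to right for freq == 1:
  Position 0 ('e'): freq=2, skip
  Position 1 ('b'): freq=2, skip
  Position 2 ('a'): freq=2, skip
  Position 3 ('e'): freq=2, skip
  Position 4 ('b'): freq=2, skip
  Position 5 ('a'): freq=2, skip
  No unique character found => answer = -1

-1


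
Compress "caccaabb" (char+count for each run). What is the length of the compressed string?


Input: caccaabb
Runs:
  'c' x 1 => "c1"
  'a' x 1 => "a1"
  'c' x 2 => "c2"
  'a' x 2 => "a2"
  'b' x 2 => "b2"
Compressed: "c1a1c2a2b2"
Compressed length: 10

10


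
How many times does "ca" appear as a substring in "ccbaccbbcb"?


Searching for "ca" in "ccbaccbbcb"
Scanning each position:
  Position 0: "cc" => no
  Position 1: "cb" => no
  Position 2: "ba" => no
  Position 3: "ac" => no
  Position 4: "cc" => no
  Position 5: "cb" => no
  Position 6: "bb" => no
  Position 7: "bc" => no
  Position 8: "cb" => no
Total occurrences: 0

0


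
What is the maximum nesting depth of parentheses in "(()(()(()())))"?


Input: "(()(()(()())))"
Tracking depth:
  Position 0 '(': depth becomes 1
  Position 1 '(': depth becomes 2
  Position 2 ')': depth becomes 1
  Position 3 '(': depth becomes 2
  Position 4 '(': depth becomes 3
  Position 5 ')': depth becomes 2
  Position 6 '(': depth becomes 3
  Position 7 '(': depth becomes 4
  Position 8 ')': depth becomes 3
  Position 9 '(': depth becomes 4
  Position 10 ')': depth becomes 3
  Position 11 ')': depth becomes 2
  Position 12 ')': depth becomes 1
  Position 13 ')': depth becomes 0
Maximum depth reached: 4

4


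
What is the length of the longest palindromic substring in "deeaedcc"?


Input: "deeaedcc"
Checking substrings for palindromes:
  [2:5] "eae" (len 3) => palindrome
  [1:3] "ee" (len 2) => palindrome
  [6:8] "cc" (len 2) => palindrome
Longest palindromic substring: "eae" with length 3

3


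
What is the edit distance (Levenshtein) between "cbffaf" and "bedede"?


Computing edit distance: "cbffaf" -> "bedede"
DP table:
           b    e    d    e    d    e
      0    1    2    3    4    5    6
  c   1    1    2    3    4    5    6
  b   2    1    2    3    4    5    6
  f   3    2    2    3    4    5    6
  f   4    3    3    3    4    5    6
  a   5    4    4    4    4    5    6
  f   6    5    5    5    5    5    6
Edit distance = dp[6][6] = 6

6


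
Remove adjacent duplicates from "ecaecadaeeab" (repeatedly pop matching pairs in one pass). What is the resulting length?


Input: ecaecadaeeab
Stack-based adjacent duplicate removal:
  Read 'e': push. Stack: e
  Read 'c': push. Stack: ec
  Read 'a': push. Stack: eca
  Read 'e': push. Stack: ecae
  Read 'c': push. Stack: ecaec
  Read 'a': push. Stack: ecaeca
  Read 'd': push. Stack: ecaecad
  Read 'a': push. Stack: ecaecada
  Read 'e': push. Stack: ecaecadae
  Read 'e': matches stack top 'e' => pop. Stack: ecaecada
  Read 'a': matches stack top 'a' => pop. Stack: ecaecad
  Read 'b': push. Stack: ecaecadb
Final stack: "ecaecadb" (length 8)

8


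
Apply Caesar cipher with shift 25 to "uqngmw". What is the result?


Caesar cipher: shift "uqngmw" by 25
  'u' (pos 20) + 25 = pos 19 = 't'
  'q' (pos 16) + 25 = pos 15 = 'p'
  'n' (pos 13) + 25 = pos 12 = 'm'
  'g' (pos 6) + 25 = pos 5 = 'f'
  'm' (pos 12) + 25 = pos 11 = 'l'
  'w' (pos 22) + 25 = pos 21 = 'v'
Result: tpmflv

tpmflv


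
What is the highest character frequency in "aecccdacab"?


Input: aecccdacab
Character counts:
  'a': 3
  'b': 1
  'c': 4
  'd': 1
  'e': 1
Maximum frequency: 4

4


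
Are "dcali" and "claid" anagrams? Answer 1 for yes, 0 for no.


Strings: "dcali", "claid"
Sorted first:  acdil
Sorted second: acdil
Sorted forms match => anagrams

1


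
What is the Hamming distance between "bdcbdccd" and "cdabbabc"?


Comparing "bdcbdccd" and "cdabbabc" position by position:
  Position 0: 'b' vs 'c' => differ
  Position 1: 'd' vs 'd' => same
  Position 2: 'c' vs 'a' => differ
  Position 3: 'b' vs 'b' => same
  Position 4: 'd' vs 'b' => differ
  Position 5: 'c' vs 'a' => differ
  Position 6: 'c' vs 'b' => differ
  Position 7: 'd' vs 'c' => differ
Total differences (Hamming distance): 6

6


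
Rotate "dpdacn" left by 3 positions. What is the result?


Input: "dpdacn", rotate left by 3
First 3 characters: "dpd"
Remaining characters: "acn"
Concatenate remaining + first: "acn" + "dpd" = "acndpd"

acndpd


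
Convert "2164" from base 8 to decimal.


Input: "2164" in base 8
Positional expansion:
  Digit '2' (value 2) x 8^3 = 1024
  Digit '1' (value 1) x 8^2 = 64
  Digit '6' (value 6) x 8^1 = 48
  Digit '4' (value 4) x 8^0 = 4
Sum = 1140

1140


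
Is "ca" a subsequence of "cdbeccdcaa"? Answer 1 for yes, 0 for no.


Check if "ca" is a subsequence of "cdbeccdcaa"
Greedy scan:
  Position 0 ('c'): matches sub[0] = 'c'
  Position 1 ('d'): no match needed
  Position 2 ('b'): no match needed
  Position 3 ('e'): no match needed
  Position 4 ('c'): no match needed
  Position 5 ('c'): no match needed
  Position 6 ('d'): no match needed
  Position 7 ('c'): no match needed
  Position 8 ('a'): matches sub[1] = 'a'
  Position 9 ('a'): no match needed
All 2 characters matched => is a subsequence

1


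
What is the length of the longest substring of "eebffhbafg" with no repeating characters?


Input: "eebffhbafg"
Sliding window (track last position of each char):
  Position 0 ('e'): window [0,0] length 1 -- new best
  Position 1 ('e'): repeat (last at 0), move window start to 1
  Position 1 ('e'): window [1,1] length 1
  Position 2 ('b'): window [1,2] length 2 -- new best
  Position 3 ('f'): window [1,3] length 3 -- new best
  Position 4 ('f'): repeat (last at 3), move window start to 4
  Position 4 ('f'): window [4,4] length 1
  Position 5 ('h'): window [4,5] length 2
  Position 6 ('b'): window [4,6] length 3
  Position 7 ('a'): window [4,7] length 4 -- new best
  Position 8 ('f'): repeat (last at 4), move window start to 5
  Position 8 ('f'): window [5,8] length 4
  Position 9 ('g'): window [5,9] length 5 -- new best
Longest substring with no repeats: "hbafg" with length 5

5


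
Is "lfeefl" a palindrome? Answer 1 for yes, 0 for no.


Input: lfeefl
Reversed: lfeefl
  Compare pos 0 ('l') with pos 5 ('l'): match
  Compare pos 1 ('f') with pos 4 ('f'): match
  Compare pos 2 ('e') with pos 3 ('e'): match
Result: palindrome

1


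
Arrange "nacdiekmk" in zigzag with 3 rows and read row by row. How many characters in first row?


Zigzag "nacdiekmk" into 3 rows:
Placing characters:
  'n' => row 0
  'a' => row 1
  'c' => row 2
  'd' => row 1
  'i' => row 0
  'e' => row 1
  'k' => row 2
  'm' => row 1
  'k' => row 0
Rows:
  Row 0: "nik"
  Row 1: "adem"
  Row 2: "ck"
First row length: 3

3


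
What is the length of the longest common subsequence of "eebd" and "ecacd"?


LCS of "eebd" and "ecacd"
DP table:
           e    c    a    c    d
      0    0    0    0    0    0
  e   0    1    1    1    1    1
  e   0    1    1    1    1    1
  b   0    1    1    1    1    1
  d   0    1    1    1    1    2
LCS length = dp[4][5] = 2

2


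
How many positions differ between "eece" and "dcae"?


Comparing "eece" and "dcae" position by position:
  Position 0: 'e' vs 'd' => DIFFER
  Position 1: 'e' vs 'c' => DIFFER
  Position 2: 'c' vs 'a' => DIFFER
  Position 3: 'e' vs 'e' => same
Positions that differ: 3

3


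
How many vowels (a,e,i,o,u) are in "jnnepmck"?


Input: jnnepmck
Checking each character:
  'j' at position 0: consonant
  'n' at position 1: consonant
  'n' at position 2: consonant
  'e' at position 3: vowel (running total: 1)
  'p' at position 4: consonant
  'm' at position 5: consonant
  'c' at position 6: consonant
  'k' at position 7: consonant
Total vowels: 1

1


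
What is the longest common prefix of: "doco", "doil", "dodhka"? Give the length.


Words: doco, doil, dodhka
  Position 0: all 'd' => match
  Position 1: all 'o' => match
  Position 2: ('c', 'i', 'd') => mismatch, stop
LCP = "do" (length 2)

2


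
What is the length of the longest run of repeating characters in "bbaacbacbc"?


Input: "bbaacbacbc"
Scanning for longest run:
  Position 1 ('b'): continues run of 'b', length=2
  Position 2 ('a'): new char, reset run to 1
  Position 3 ('a'): continues run of 'a', length=2
  Position 4 ('c'): new char, reset run to 1
  Position 5 ('b'): new char, reset run to 1
  Position 6 ('a'): new char, reset run to 1
  Position 7 ('c'): new char, reset run to 1
  Position 8 ('b'): new char, reset run to 1
  Position 9 ('c'): new char, reset run to 1
Longest run: 'b' with length 2

2


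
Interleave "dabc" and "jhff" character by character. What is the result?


Interleaving "dabc" and "jhff":
  Position 0: 'd' from first, 'j' from second => "dj"
  Position 1: 'a' from first, 'h' from second => "ah"
  Position 2: 'b' from first, 'f' from second => "bf"
  Position 3: 'c' from first, 'f' from second => "cf"
Result: djahbfcf

djahbfcf


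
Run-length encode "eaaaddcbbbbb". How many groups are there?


Input: eaaaddcbbbbb
Scanning for consecutive runs:
  Group 1: 'e' x 1 (positions 0-0)
  Group 2: 'a' x 3 (positions 1-3)
  Group 3: 'd' x 2 (positions 4-5)
  Group 4: 'c' x 1 (positions 6-6)
  Group 5: 'b' x 5 (positions 7-11)
Total groups: 5

5


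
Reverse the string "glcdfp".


Input: glcdfp
Reading characters right to left:
  Position 5: 'p'
  Position 4: 'f'
  Position 3: 'd'
  Position 2: 'c'
  Position 1: 'l'
  Position 0: 'g'
Reversed: pfdclg

pfdclg


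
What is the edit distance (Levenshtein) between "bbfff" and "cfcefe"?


Computing edit distance: "bbfff" -> "cfcefe"
DP table:
           c    f    c    e    f    e
      0    1    2    3    4    5    6
  b   1    1    2    3    4    5    6
  b   2    2    2    3    4    5    6
  f   3    3    2    3    4    4    5
  f   4    4    3    3    4    4    5
  f   5    5    4    4    4    4    5
Edit distance = dp[5][6] = 5

5


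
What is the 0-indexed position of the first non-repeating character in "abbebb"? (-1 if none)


Input: abbebb
Character frequencies:
  'a': 1
  'b': 4
  'e': 1
Scanning left to right for freq == 1:
  Position 0 ('a'): unique! => answer = 0

0


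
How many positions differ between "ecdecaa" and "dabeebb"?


Comparing "ecdecaa" and "dabeebb" position by position:
  Position 0: 'e' vs 'd' => DIFFER
  Position 1: 'c' vs 'a' => DIFFER
  Position 2: 'd' vs 'b' => DIFFER
  Position 3: 'e' vs 'e' => same
  Position 4: 'c' vs 'e' => DIFFER
  Position 5: 'a' vs 'b' => DIFFER
  Position 6: 'a' vs 'b' => DIFFER
Positions that differ: 6

6


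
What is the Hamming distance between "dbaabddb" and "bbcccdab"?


Comparing "dbaabddb" and "bbcccdab" position by position:
  Position 0: 'd' vs 'b' => differ
  Position 1: 'b' vs 'b' => same
  Position 2: 'a' vs 'c' => differ
  Position 3: 'a' vs 'c' => differ
  Position 4: 'b' vs 'c' => differ
  Position 5: 'd' vs 'd' => same
  Position 6: 'd' vs 'a' => differ
  Position 7: 'b' vs 'b' => same
Total differences (Hamming distance): 5

5


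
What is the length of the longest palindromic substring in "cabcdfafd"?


Input: "cabcdfafd"
Checking substrings for palindromes:
  [4:9] "dfafd" (len 5) => palindrome
  [5:8] "faf" (len 3) => palindrome
Longest palindromic substring: "dfafd" with length 5

5
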